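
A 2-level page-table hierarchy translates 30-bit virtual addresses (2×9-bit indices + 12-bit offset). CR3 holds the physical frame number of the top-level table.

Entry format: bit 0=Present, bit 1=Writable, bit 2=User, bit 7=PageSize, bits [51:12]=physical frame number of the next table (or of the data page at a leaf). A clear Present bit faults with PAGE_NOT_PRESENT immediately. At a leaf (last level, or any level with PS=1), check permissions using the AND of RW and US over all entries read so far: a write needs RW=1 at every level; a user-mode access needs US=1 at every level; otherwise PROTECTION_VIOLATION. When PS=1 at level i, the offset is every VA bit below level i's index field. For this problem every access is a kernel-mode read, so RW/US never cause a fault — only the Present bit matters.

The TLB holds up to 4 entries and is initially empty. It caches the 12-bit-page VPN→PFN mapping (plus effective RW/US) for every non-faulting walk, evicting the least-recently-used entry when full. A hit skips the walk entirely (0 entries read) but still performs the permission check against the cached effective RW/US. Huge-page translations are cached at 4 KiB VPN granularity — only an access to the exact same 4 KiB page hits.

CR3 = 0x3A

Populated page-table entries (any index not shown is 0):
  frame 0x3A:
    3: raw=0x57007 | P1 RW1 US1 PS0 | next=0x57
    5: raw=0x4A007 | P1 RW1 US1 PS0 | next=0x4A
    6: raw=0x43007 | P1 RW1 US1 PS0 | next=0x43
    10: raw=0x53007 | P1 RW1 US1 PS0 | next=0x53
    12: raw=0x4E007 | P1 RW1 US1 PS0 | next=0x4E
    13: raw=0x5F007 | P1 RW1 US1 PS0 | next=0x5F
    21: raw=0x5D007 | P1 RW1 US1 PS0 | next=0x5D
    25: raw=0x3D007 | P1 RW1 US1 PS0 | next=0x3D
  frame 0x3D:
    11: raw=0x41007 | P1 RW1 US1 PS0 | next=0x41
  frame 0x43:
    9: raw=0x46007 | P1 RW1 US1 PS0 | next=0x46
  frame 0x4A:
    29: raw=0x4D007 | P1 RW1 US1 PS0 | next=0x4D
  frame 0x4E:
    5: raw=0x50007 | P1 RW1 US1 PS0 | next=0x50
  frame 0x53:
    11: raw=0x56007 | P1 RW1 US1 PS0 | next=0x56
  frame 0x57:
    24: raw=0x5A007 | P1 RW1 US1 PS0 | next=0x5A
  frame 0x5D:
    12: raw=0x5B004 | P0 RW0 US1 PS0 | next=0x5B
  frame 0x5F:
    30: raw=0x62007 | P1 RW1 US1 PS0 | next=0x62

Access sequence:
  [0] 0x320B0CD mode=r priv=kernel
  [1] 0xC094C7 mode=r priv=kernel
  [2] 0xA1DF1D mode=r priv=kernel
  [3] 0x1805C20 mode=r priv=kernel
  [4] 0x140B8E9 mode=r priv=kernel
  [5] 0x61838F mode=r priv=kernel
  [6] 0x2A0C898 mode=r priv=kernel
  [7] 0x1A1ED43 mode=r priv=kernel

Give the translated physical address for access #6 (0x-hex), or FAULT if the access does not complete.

Trace:
#0 VA=0x320B0CD (r,kernel):
  L0: frame=0x3A idx=25 entry=0x3D007 [P=1 RW=1 US=1 PS=0]
  L1: frame=0x3D idx=11 entry=0x41007 [P=1 RW=1 US=1 PS=0]
  ✓ 0x410CD  — 2 lookups
#1 VA=0xC094C7 (r,kernel):
  L0: frame=0x3A idx=6 entry=0x43007 [P=1 RW=1 US=1 PS=0]
  L1: frame=0x43 idx=9 entry=0x46007 [P=1 RW=1 US=1 PS=0]
  ✓ 0x464C7  — 2 lookups
#2 VA=0xA1DF1D (r,kernel):
  L0: frame=0x3A idx=5 entry=0x4A007 [P=1 RW=1 US=1 PS=0]
  L1: frame=0x4A idx=29 entry=0x4D007 [P=1 RW=1 US=1 PS=0]
  ✓ 0x4DF1D  — 2 lookups
#3 VA=0x1805C20 (r,kernel):
  L0: frame=0x3A idx=12 entry=0x4E007 [P=1 RW=1 US=1 PS=0]
  L1: frame=0x4E idx=5 entry=0x50007 [P=1 RW=1 US=1 PS=0]
  ✓ 0x50C20  — 2 lookups
#4 VA=0x140B8E9 (r,kernel):
  L0: frame=0x3A idx=10 entry=0x53007 [P=1 RW=1 US=1 PS=0]
  L1: frame=0x53 idx=11 entry=0x56007 [P=1 RW=1 US=1 PS=0]
  ✓ 0x568E9  — 2 lookups
#5 VA=0x61838F (r,kernel):
  L0: frame=0x3A idx=3 entry=0x57007 [P=1 RW=1 US=1 PS=0]
  L1: frame=0x57 idx=24 entry=0x5A007 [P=1 RW=1 US=1 PS=0]
  ✓ 0x5A38F  — 2 lookups
#6 VA=0x2A0C898 (r,kernel):
  L0: frame=0x3A idx=21 entry=0x5D007 [P=1 RW=1 US=1 PS=0]
  L1: frame=0x5D idx=12 entry=0x5B004 [P=0 RW=0 US=1 PS=0]
  ✗ PAGE_NOT_PRESENT  [2 reads]
#7 VA=0x1A1ED43 (r,kernel):
  L0: frame=0x3A idx=13 entry=0x5F007 [P=1 RW=1 US=1 PS=0]
  L1: frame=0x5F idx=30 entry=0x62007 [P=1 RW=1 US=1 PS=0]
  ✓ 0x62D43  — 2 lookups

Access #6 PA: FAULT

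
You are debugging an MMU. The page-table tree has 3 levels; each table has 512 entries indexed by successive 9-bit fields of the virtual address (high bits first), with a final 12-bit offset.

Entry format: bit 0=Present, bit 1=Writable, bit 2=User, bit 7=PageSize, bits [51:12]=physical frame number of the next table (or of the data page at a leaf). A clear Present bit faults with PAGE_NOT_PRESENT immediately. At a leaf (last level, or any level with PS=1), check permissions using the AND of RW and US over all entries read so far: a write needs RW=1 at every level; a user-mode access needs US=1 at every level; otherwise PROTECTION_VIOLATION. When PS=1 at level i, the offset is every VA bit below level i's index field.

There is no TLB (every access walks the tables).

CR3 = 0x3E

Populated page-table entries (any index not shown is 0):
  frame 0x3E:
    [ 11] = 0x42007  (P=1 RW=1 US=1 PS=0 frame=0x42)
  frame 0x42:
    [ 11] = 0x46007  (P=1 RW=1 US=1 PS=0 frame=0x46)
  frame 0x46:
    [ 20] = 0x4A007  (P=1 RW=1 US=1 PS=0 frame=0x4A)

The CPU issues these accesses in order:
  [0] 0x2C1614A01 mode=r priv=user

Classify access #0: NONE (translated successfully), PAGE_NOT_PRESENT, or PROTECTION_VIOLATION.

Walk each access:
#0 VA=0x2C1614A01 (r,user):
  L0: frame=0x3E idx=11 entry=0x42007 [P=1 RW=1 US=1 PS=0]
  L1: frame=0x42 idx=11 entry=0x46007 [P=1 RW=1 US=1 PS=0]
  L2: frame=0x46 idx=20 entry=0x4A007 [P=1 RW=1 US=1 PS=0]
  → PA=0x4AA01  (3 entries read)

Access #0 fault: NONE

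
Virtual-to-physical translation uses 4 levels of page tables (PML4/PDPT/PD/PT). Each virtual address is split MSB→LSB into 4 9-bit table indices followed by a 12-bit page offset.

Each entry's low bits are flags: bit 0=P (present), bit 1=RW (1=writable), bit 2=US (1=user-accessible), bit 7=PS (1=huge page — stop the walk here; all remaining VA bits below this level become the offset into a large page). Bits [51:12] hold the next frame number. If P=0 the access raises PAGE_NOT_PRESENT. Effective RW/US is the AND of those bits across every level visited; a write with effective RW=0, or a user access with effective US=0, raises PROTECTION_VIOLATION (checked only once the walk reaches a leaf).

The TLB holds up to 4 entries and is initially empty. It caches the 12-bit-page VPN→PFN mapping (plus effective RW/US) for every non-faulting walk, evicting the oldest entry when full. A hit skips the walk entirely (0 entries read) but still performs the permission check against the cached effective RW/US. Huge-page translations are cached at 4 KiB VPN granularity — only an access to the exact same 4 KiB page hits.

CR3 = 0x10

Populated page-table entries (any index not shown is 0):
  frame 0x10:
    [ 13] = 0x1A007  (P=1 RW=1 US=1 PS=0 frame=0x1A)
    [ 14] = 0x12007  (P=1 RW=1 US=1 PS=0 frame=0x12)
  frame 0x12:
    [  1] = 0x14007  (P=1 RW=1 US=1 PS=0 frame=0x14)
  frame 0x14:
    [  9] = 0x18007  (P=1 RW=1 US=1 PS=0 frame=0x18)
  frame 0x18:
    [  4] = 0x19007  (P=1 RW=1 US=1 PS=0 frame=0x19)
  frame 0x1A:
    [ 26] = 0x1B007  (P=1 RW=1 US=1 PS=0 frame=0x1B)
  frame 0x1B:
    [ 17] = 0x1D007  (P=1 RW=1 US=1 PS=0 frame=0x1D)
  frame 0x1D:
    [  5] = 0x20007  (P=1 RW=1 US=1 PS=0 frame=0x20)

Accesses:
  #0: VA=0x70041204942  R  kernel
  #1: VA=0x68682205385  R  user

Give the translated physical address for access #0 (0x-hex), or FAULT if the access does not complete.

Per-access translation:
#0 VA=0x70041204942 (r,kernel):
  L0 @0x10[14] → 0x12007  P=1,RW=1,US=1,PS=0
  L1 @0x12[1] → 0x14007  P=1,RW=1,US=1,PS=0
  L2 @0x14[9] → 0x18007  P=1,RW=1,US=1,PS=0
  L3 @0x18[4] → 0x19007  P=1,RW=1,US=1,PS=0
  ✓ 0x19942  — 4 lookups
#1 VA=0x68682205385 (r,user):
  L0 @0x10[13] → 0x1A007  P=1,RW=1,US=1,PS=0
  L1 @0x1A[26] → 0x1B007  P=1,RW=1,US=1,PS=0
  L2 @0x1B[17] → 0x1D007  P=1,RW=1,US=1,PS=0
  L3 @0x1D[5] → 0x20007  P=1,RW=1,US=1,PS=0
  ✓ 0x20385  — 4 lookups

Access #0 PA: 0x19942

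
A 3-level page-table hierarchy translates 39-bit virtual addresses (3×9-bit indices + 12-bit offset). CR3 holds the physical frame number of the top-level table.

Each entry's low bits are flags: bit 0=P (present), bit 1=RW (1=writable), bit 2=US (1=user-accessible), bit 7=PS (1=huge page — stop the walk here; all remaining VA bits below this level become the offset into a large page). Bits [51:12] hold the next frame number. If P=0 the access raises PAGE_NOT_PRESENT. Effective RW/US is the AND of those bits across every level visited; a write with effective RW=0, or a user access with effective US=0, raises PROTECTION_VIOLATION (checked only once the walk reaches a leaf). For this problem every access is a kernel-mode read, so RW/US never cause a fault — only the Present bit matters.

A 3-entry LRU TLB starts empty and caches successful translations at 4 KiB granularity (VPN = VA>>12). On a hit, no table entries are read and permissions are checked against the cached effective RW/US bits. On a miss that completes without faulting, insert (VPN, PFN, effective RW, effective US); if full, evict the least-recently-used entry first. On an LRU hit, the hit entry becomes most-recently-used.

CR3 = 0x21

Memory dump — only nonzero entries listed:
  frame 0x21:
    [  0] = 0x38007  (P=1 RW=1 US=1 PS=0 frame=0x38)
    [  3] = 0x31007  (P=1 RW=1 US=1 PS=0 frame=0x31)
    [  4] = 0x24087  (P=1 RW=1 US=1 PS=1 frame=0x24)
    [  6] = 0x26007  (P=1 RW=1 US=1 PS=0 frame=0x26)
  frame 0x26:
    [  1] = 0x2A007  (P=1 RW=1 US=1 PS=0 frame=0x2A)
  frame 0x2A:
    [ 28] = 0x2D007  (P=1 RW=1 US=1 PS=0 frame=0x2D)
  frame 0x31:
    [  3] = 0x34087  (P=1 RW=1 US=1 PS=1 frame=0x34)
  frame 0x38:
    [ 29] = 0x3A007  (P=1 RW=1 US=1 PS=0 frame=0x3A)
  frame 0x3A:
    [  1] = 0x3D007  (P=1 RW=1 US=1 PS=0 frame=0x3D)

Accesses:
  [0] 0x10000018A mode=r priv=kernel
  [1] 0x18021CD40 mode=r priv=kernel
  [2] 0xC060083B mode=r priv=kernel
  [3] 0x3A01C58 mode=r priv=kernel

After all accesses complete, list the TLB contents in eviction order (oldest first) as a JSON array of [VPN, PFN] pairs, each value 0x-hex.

Trace:
#0 VA=0x10000018A (r,kernel):
  L0 @0x21[4] → 0x24087  P=1,RW=1,US=1,PS=1
  ✓ 0x2418A (huge @L0)  — 1 lookups
#1 VA=0x18021CD40 (r,kernel):
  L0 @0x21[6] → 0x26007  P=1,RW=1,US=1,PS=0
  L1 @0x26[1] → 0x2A007  P=1,RW=1,US=1,PS=0
  L2 @0x2A[28] → 0x2D007  P=1,RW=1,US=1,PS=0
  ✓ 0x2DD40  — 3 lookups
#2 VA=0xC060083B (r,kernel):
  L0 @0x21[3] → 0x31007  P=1,RW=1,US=1,PS=0
  L1 @0x31[3] → 0x34087  P=1,RW=1,US=1,PS=1
  ✓ 0x3483B (huge @L1)  — 2 lookups
#3 VA=0x3A01C58 (r,kernel):
  L0 @0x21[0] → 0x38007  P=1,RW=1,US=1,PS=0
  L1 @0x38[29] → 0x3A007  P=1,RW=1,US=1,PS=0
  L2 @0x3A[1] → 0x3D007  P=1,RW=1,US=1,PS=0
  ✓ 0x3DC58  — 3 lookups

TLB: [["0x18021C", "0x2D"], ["0xC0600", "0x34"], ["0x3A01", "0x3D"]]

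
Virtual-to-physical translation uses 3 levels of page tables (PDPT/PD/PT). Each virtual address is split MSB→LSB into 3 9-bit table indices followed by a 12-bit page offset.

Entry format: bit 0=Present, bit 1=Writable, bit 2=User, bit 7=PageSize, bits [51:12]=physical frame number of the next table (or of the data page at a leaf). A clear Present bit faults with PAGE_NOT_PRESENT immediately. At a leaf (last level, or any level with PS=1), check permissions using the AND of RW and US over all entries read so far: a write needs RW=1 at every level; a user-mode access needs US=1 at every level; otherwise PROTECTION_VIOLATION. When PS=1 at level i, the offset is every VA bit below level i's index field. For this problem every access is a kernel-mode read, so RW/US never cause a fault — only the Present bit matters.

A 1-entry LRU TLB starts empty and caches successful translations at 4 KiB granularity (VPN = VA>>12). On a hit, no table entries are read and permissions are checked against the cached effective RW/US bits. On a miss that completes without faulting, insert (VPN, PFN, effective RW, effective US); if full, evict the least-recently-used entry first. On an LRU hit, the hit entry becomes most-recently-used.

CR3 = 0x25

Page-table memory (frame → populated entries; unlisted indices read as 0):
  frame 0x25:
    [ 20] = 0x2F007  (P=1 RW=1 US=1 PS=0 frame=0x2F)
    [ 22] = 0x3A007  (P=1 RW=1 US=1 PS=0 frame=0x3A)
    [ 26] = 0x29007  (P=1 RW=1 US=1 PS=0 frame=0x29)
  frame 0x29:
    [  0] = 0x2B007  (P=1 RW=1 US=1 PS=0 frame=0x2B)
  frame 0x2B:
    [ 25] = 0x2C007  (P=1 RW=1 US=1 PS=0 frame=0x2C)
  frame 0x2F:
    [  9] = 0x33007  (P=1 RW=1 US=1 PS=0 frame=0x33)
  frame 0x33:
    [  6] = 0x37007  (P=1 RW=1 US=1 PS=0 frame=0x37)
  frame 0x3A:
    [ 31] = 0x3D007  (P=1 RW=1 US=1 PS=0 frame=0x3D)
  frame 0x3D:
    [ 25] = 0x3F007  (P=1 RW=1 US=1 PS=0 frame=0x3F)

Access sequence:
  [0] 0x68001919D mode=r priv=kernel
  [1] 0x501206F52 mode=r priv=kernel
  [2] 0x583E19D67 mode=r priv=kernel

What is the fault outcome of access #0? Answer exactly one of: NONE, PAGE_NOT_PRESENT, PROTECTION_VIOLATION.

Trace:
#0 VA=0x68001919D (r,kernel):
  L0: frame=0x25 idx=26 entry=0x29007 [P=1 RW=1 US=1 PS=0]
  L1: frame=0x29 idx=0 entry=0x2B007 [P=1 RW=1 US=1 PS=0]
  L2: frame=0x2B idx=25 entry=0x2C007 [P=1 RW=1 US=1 PS=0]
  → PA=0x2C19D  (3 entries read)
#1 VA=0x501206F52 (r,kernel):
  L0: frame=0x25 idx=20 entry=0x2F007 [P=1 RW=1 US=1 PS=0]
  L1: frame=0x2F idx=9 entry=0x33007 [P=1 RW=1 US=1 PS=0]
  L2: frame=0x33 idx=6 entry=0x37007 [P=1 RW=1 US=1 PS=0]
  → PA=0x37F52  (3 entries read)
#2 VA=0x583E19D67 (r,kernel):
  L0: frame=0x25 idx=22 entry=0x3A007 [P=1 RW=1 US=1 PS=0]
  L1: frame=0x3A idx=31 entry=0x3D007 [P=1 RW=1 US=1 PS=0]
  L2: frame=0x3D idx=25 entry=0x3F007 [P=1 RW=1 US=1 PS=0]
  → PA=0x3FD67  (3 entries read)

Access #0 fault: NONE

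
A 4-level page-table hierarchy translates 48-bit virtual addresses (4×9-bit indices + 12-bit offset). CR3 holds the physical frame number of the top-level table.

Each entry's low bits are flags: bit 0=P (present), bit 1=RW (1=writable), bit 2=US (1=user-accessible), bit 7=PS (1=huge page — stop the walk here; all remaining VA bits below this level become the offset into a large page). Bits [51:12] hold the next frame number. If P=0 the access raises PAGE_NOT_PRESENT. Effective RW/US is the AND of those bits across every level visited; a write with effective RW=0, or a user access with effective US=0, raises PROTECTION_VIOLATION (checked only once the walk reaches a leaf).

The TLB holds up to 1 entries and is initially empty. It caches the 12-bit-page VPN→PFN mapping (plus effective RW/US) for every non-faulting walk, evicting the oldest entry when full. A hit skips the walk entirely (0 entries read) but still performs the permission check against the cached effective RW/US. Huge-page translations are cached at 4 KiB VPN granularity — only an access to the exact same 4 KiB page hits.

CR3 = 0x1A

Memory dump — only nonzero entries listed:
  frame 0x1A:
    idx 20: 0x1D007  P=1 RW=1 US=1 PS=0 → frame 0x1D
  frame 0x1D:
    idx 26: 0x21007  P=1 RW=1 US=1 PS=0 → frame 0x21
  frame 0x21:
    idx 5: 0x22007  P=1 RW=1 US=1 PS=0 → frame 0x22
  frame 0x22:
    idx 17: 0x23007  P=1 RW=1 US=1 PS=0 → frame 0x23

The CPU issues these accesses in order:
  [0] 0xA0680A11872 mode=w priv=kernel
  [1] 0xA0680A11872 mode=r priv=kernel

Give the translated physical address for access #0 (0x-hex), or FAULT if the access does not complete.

Walk each access:
#0 VA=0xA0680A11872 (w,kernel):
  lvl0: tbl 0x1A, slot 20 ⇒ 0x1D007 (P1/RW1/US1/PS0)
  lvl1: tbl 0x1D, slot 26 ⇒ 0x21007 (P1/RW1/US1/PS0)
  lvl2: tbl 0x21, slot 5 ⇒ 0x22007 (P1/RW1/US1/PS0)
  lvl3: tbl 0x22, slot 17 ⇒ 0x23007 (P1/RW1/US1/PS0)
  → PA=0x23872  (4 entries read)
#1 VA=0xA0680A11872 (r,kernel):
  TLB hit vpn=0xA0680A11 → PA=0x23872

Access #0 PA: 0x23872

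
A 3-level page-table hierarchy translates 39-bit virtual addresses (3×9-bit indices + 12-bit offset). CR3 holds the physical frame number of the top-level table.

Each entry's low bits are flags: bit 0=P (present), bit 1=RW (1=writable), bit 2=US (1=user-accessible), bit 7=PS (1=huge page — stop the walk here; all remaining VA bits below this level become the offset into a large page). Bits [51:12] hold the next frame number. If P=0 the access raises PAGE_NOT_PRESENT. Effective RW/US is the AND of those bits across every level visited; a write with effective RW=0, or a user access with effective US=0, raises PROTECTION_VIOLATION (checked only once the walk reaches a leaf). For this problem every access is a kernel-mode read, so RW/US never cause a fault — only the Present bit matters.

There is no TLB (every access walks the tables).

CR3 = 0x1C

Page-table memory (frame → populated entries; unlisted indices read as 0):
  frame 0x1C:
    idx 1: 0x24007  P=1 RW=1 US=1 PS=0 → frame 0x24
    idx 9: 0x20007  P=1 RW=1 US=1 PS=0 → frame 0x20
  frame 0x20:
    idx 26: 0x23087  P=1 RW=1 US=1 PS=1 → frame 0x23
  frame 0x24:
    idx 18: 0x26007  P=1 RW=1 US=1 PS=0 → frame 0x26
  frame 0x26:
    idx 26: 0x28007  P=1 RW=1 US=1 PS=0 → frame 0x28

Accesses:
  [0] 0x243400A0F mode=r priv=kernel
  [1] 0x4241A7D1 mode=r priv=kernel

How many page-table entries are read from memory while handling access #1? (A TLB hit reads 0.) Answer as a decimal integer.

Trace:
#0 VA=0x243400A0F (r,kernel):
  lvl0: tbl 0x1C, slot 9 ⇒ 0x20007 (P1/RW1/US1/PS0)
  lvl1: tbl 0x20, slot 26 ⇒ 0x23087 (P1/RW1/US1/PS1)
  ⇒ phys 0x23A0F (huge @L1)  [2 reads]
#1 VA=0x4241A7D1 (r,kernel):
  lvl0: tbl 0x1C, slot 1 ⇒ 0x24007 (P1/RW1/US1/PS0)
  lvl1: tbl 0x24, slot 18 ⇒ 0x26007 (P1/RW1/US1/PS0)
  lvl2: tbl 0x26, slot 26 ⇒ 0x28007 (P1/RW1/US1/PS0)
  ⇒ phys 0x287D1  [3 reads]

Entries read for #1: 3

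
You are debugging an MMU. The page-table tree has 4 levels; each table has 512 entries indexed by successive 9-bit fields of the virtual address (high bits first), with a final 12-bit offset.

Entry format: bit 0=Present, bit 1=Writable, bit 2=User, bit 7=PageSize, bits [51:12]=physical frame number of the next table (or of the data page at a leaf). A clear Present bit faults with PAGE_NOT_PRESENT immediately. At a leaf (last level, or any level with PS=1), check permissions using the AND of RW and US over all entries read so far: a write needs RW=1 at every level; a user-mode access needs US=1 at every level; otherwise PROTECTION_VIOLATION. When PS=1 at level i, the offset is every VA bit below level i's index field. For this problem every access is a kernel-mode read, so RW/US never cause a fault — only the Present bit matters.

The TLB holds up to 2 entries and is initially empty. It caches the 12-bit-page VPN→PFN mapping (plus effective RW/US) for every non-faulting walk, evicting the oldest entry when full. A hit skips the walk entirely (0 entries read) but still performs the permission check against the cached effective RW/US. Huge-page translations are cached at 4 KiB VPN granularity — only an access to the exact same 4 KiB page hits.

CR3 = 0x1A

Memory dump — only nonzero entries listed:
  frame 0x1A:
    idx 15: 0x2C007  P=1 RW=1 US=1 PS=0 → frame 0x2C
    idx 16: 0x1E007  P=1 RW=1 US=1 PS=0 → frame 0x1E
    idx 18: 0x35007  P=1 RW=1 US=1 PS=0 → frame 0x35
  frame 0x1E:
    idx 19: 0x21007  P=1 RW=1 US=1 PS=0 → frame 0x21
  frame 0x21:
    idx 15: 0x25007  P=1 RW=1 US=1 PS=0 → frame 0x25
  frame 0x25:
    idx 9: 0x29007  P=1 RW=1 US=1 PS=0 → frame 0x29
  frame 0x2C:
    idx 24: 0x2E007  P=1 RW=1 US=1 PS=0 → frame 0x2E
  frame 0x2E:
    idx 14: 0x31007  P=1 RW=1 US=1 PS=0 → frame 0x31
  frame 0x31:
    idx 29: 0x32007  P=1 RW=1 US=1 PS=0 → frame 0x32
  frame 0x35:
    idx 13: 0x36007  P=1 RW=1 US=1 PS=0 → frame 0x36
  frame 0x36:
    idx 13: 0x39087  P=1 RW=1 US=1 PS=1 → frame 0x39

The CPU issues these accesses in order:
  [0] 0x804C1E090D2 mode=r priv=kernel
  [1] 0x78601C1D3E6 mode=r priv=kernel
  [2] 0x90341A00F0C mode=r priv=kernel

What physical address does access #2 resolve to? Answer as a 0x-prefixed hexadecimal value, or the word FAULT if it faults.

Per-access translation:
#0 VA=0x804C1E090D2 (r,kernel):
  lvl0: tbl 0x1A, slot 16 ⇒ 0x1E007 (P1/RW1/US1/PS0)
  lvl1: tbl 0x1E, slot 19 ⇒ 0x21007 (P1/RW1/US1/PS0)
  lvl2: tbl 0x21, slot 15 ⇒ 0x25007 (P1/RW1/US1/PS0)
  lvl3: tbl 0x25, slot 9 ⇒ 0x29007 (P1/RW1/US1/PS0)
  ⇒ phys 0x290D2  [4 reads]
#1 VA=0x78601C1D3E6 (r,kernel):
  lvl0: tbl 0x1A, slot 15 ⇒ 0x2C007 (P1/RW1/US1/PS0)
  lvl1: tbl 0x2C, slot 24 ⇒ 0x2E007 (P1/RW1/US1/PS0)
  lvl2: tbl 0x2E, slot 14 ⇒ 0x31007 (P1/RW1/US1/PS0)
  lvl3: tbl 0x31, slot 29 ⇒ 0x32007 (P1/RW1/US1/PS0)
  ⇒ phys 0x323E6  [4 reads]
#2 VA=0x90341A00F0C (r,kernel):
  lvl0: tbl 0x1A, slot 18 ⇒ 0x35007 (P1/RW1/US1/PS0)
  lvl1: tbl 0x35, slot 13 ⇒ 0x36007 (P1/RW1/US1/PS0)
  lvl2: tbl 0x36, slot 13 ⇒ 0x39087 (P1/RW1/US1/PS1)
  ⇒ phys 0x39F0C (huge @L2)  [3 reads]

Access #2 PA: 0x39F0C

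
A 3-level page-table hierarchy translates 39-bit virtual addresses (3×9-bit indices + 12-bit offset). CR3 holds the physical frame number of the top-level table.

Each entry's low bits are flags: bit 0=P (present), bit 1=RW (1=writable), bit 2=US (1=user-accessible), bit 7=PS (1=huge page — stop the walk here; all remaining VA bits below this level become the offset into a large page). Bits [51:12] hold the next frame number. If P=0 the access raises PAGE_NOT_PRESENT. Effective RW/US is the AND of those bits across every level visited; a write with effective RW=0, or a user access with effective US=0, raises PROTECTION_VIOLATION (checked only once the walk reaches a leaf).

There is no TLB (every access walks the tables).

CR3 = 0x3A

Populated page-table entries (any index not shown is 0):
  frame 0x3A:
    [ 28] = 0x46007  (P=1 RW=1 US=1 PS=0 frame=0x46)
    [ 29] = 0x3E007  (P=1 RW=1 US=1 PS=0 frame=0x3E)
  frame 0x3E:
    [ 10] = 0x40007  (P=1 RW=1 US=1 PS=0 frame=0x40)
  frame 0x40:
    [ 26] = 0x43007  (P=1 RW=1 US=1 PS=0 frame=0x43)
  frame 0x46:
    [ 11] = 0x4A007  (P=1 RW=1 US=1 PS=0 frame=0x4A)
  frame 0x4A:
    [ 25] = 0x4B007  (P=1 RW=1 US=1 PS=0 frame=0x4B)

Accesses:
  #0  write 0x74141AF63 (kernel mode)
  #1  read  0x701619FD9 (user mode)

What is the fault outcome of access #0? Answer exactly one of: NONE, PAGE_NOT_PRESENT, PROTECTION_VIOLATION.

Walk each access:
#0 VA=0x74141AF63 (w,kernel):
  L0 @0x3A[29] → 0x3E007  P=1,RW=1,US=1,PS=0
  L1 @0x3E[10] → 0x40007  P=1,RW=1,US=1,PS=0
  L2 @0x40[26] → 0x43007  P=1,RW=1,US=1,PS=0
  ⇒ phys 0x43F63  [3 reads]
#1 VA=0x701619FD9 (r,user):
  L0 @0x3A[28] → 0x46007  P=1,RW=1,US=1,PS=0
  L1 @0x46[11] → 0x4A007  P=1,RW=1,US=1,PS=0
  L2 @0x4A[25] → 0x4B007  P=1,RW=1,US=1,PS=0
  ⇒ phys 0x4BFD9  [3 reads]

Access #0 fault: NONE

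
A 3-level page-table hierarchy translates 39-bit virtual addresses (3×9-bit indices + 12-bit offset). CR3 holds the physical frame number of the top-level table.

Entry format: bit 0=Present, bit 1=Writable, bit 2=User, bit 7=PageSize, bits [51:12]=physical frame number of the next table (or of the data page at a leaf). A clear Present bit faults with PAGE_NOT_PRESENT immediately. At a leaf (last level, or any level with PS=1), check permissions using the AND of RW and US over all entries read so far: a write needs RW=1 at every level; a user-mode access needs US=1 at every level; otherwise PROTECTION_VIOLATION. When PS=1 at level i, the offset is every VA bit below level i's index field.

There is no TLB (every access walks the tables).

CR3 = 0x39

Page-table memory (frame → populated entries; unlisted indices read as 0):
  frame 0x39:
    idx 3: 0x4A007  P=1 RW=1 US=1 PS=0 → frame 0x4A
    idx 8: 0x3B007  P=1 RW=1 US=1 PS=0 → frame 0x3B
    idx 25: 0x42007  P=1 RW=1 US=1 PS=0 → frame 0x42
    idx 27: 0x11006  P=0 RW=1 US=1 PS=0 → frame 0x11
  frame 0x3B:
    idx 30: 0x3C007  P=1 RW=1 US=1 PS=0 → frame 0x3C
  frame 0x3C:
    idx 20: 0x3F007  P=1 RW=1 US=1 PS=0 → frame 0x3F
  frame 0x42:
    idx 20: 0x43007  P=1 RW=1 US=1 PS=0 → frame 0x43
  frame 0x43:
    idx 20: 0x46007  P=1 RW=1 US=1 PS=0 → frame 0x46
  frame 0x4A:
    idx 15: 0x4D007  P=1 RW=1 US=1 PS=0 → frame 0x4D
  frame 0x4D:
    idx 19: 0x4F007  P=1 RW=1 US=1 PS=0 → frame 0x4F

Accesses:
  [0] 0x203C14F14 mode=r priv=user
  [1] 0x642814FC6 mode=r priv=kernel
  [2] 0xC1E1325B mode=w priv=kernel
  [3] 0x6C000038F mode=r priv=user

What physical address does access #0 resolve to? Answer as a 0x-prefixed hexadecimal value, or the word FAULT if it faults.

Trace:
#0 VA=0x203C14F14 (r,user):
  L0: frame=0x39 idx=8 entry=0x3B007 [P=1 RW=1 US=1 PS=0]
  L1: frame=0x3B idx=30 entry=0x3C007 [P=1 RW=1 US=1 PS=0]
  L2: frame=0x3C idx=20 entry=0x3F007 [P=1 RW=1 US=1 PS=0]
  ✓ 0x3FF14  — 3 lookups
#1 VA=0x642814FC6 (r,kernel):
  L0: frame=0x39 idx=25 entry=0x42007 [P=1 RW=1 US=1 PS=0]
  L1: frame=0x42 idx=20 entry=0x43007 [P=1 RW=1 US=1 PS=0]
  L2: frame=0x43 idx=20 entry=0x46007 [P=1 RW=1 US=1 PS=0]
  ✓ 0x46FC6  — 3 lookups
#2 VA=0xC1E1325B (w,kernel):
  L0: frame=0x39 idx=3 entry=0x4A007 [P=1 RW=1 US=1 PS=0]
  L1: frame=0x4A idx=15 entry=0x4D007 [P=1 RW=1 US=1 PS=0]
  L2: frame=0x4D idx=19 entry=0x4F007 [P=1 RW=1 US=1 PS=0]
  ✓ 0x4F25B  — 3 lookups
#3 VA=0x6C000038F (r,user):
  L0: frame=0x39 idx=27 entry=0x11006 [P=0 RW=1 US=1 PS=0]
  ⇒ fault: PAGE_NOT_PRESENT  — 1 lookups

Access #0 PA: 0x3FF14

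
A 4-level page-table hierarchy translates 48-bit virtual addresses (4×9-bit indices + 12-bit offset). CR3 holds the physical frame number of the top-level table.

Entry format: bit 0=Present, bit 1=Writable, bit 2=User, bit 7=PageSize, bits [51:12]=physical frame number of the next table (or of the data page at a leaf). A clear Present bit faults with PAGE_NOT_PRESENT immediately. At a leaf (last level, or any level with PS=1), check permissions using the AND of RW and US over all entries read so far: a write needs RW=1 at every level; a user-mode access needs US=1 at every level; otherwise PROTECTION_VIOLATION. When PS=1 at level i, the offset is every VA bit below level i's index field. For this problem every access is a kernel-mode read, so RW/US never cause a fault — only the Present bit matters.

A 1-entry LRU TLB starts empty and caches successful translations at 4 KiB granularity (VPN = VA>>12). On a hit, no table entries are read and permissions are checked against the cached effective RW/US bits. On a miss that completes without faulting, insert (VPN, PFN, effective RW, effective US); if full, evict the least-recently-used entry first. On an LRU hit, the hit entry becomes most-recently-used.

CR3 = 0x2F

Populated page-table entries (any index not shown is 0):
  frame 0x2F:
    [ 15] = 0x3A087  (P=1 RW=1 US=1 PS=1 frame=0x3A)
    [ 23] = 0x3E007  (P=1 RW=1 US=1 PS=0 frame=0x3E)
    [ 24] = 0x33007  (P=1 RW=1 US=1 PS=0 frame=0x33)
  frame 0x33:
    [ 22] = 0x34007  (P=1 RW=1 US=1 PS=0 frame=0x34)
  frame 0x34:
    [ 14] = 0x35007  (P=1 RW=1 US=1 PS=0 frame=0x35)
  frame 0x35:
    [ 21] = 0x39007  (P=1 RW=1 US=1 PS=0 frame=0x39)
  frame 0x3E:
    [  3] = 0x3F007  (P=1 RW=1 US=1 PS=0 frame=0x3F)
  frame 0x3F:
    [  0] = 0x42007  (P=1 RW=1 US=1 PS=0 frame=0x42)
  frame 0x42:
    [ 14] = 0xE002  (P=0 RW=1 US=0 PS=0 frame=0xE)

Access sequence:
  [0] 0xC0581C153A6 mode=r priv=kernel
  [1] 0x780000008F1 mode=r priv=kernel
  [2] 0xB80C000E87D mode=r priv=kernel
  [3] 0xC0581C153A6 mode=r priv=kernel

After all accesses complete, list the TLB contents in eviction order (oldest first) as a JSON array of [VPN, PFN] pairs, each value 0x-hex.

Walk each access:
#0 VA=0xC0581C153A6 (r,kernel):
  lvl0: tbl 0x2F, slot 24 ⇒ 0x33007 (P1/RW1/US1/PS0)
  lvl1: tbl 0x33, slot 22 ⇒ 0x34007 (P1/RW1/US1/PS0)
  lvl2: tbl 0x34, slot 14 ⇒ 0x35007 (P1/RW1/US1/PS0)
  lvl3: tbl 0x35, slot 21 ⇒ 0x39007 (P1/RW1/US1/PS0)
  ✓ 0x393A6  — 4 lookups
#1 VA=0x780000008F1 (r,kernel):
  lvl0: tbl 0x2F, slot 15 ⇒ 0x3A087 (P1/RW1/US1/PS1)
  ✓ 0x3A8F1 (huge @L0)  — 1 lookups
#2 VA=0xB80C000E87D (r,kernel):
  lvl0: tbl 0x2F, slot 23 ⇒ 0x3E007 (P1/RW1/US1/PS0)
  lvl1: tbl 0x3E, slot 3 ⇒ 0x3F007 (P1/RW1/US1/PS0)
  lvl2: tbl 0x3F, slot 0 ⇒ 0x42007 (P1/RW1/US1/PS0)
  lvl3: tbl 0x42, slot 14 ⇒ 0xE002 (P0/RW1/US0/PS0)
  ✗ PAGE_NOT_PRESENT  [4 reads]
#3 VA=0xC0581C153A6 (r,kernel):
  lvl0: tbl 0x2F, slot 24 ⇒ 0x33007 (P1/RW1/US1/PS0)
  lvl1: tbl 0x33, slot 22 ⇒ 0x34007 (P1/RW1/US1/PS0)
  lvl2: tbl 0x34, slot 14 ⇒ 0x35007 (P1/RW1/US1/PS0)
  lvl3: tbl 0x35, slot 21 ⇒ 0x39007 (P1/RW1/US1/PS0)
  ✓ 0x393A6  — 4 lookups

TLB: [["0xC0581C15", "0x39"]]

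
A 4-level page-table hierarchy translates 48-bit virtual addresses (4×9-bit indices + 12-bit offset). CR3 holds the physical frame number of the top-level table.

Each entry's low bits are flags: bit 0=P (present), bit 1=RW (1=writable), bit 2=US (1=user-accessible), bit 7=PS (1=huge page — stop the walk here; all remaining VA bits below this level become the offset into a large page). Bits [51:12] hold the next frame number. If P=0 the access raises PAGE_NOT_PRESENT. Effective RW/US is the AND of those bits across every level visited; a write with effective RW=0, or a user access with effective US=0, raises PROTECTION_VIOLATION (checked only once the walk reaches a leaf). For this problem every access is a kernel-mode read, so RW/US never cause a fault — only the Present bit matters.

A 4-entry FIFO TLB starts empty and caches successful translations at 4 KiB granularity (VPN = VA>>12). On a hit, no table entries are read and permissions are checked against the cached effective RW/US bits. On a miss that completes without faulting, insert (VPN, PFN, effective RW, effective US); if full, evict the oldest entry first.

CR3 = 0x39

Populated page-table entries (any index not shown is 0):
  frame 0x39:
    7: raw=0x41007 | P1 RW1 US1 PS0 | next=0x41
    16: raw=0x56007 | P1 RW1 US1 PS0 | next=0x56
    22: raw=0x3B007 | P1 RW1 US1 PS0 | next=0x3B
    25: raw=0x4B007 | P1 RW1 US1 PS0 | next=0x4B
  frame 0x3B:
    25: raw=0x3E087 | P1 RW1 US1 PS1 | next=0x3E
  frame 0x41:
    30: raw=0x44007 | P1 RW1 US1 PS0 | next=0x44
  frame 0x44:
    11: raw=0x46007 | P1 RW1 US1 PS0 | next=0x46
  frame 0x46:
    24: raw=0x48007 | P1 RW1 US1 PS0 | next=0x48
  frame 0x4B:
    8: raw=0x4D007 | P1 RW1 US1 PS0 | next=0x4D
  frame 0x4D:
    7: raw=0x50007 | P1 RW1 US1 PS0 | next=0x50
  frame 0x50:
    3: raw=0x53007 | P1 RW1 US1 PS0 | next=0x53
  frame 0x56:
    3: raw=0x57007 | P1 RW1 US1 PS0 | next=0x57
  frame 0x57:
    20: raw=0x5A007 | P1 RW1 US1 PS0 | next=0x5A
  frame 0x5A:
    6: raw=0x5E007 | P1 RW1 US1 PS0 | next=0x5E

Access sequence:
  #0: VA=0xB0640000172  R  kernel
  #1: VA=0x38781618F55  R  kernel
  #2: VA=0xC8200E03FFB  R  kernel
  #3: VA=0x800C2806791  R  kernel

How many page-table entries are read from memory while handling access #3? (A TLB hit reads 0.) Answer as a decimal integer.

Trace:
#0 VA=0xB0640000172 (r,kernel):
  L0 @0x39[22] → 0x3B007  P=1,RW=1,US=1,PS=0
  L1 @0x3B[25] → 0x3E087  P=1,RW=1,US=1,PS=1
  → PA=0x3E172 (huge @L1)  (2 entries read)
#1 VA=0x38781618F55 (r,kernel):
  L0 @0x39[7] → 0x41007  P=1,RW=1,US=1,PS=0
  L1 @0x41[30] → 0x44007  P=1,RW=1,US=1,PS=0
  L2 @0x44[11] → 0x46007  P=1,RW=1,US=1,PS=0
  L3 @0x46[24] → 0x48007  P=1,RW=1,US=1,PS=0
  → PA=0x48F55  (4 entries read)
#2 VA=0xC8200E03FFB (r,kernel):
  L0 @0x39[25] → 0x4B007  P=1,RW=1,US=1,PS=0
  L1 @0x4B[8] → 0x4D007  P=1,RW=1,US=1,PS=0
  L2 @0x4D[7] → 0x50007  P=1,RW=1,US=1,PS=0
  L3 @0x50[3] → 0x53007  P=1,RW=1,US=1,PS=0
  → PA=0x53FFB  (4 entries read)
#3 VA=0x800C2806791 (r,kernel):
  L0 @0x39[16] → 0x56007  P=1,RW=1,US=1,PS=0
  L1 @0x56[3] → 0x57007  P=1,RW=1,US=1,PS=0
  L2 @0x57[20] → 0x5A007  P=1,RW=1,US=1,PS=0
  L3 @0x5A[6] → 0x5E007  P=1,RW=1,US=1,PS=0
  → PA=0x5E791  (4 entries read)

Entries read for #3: 4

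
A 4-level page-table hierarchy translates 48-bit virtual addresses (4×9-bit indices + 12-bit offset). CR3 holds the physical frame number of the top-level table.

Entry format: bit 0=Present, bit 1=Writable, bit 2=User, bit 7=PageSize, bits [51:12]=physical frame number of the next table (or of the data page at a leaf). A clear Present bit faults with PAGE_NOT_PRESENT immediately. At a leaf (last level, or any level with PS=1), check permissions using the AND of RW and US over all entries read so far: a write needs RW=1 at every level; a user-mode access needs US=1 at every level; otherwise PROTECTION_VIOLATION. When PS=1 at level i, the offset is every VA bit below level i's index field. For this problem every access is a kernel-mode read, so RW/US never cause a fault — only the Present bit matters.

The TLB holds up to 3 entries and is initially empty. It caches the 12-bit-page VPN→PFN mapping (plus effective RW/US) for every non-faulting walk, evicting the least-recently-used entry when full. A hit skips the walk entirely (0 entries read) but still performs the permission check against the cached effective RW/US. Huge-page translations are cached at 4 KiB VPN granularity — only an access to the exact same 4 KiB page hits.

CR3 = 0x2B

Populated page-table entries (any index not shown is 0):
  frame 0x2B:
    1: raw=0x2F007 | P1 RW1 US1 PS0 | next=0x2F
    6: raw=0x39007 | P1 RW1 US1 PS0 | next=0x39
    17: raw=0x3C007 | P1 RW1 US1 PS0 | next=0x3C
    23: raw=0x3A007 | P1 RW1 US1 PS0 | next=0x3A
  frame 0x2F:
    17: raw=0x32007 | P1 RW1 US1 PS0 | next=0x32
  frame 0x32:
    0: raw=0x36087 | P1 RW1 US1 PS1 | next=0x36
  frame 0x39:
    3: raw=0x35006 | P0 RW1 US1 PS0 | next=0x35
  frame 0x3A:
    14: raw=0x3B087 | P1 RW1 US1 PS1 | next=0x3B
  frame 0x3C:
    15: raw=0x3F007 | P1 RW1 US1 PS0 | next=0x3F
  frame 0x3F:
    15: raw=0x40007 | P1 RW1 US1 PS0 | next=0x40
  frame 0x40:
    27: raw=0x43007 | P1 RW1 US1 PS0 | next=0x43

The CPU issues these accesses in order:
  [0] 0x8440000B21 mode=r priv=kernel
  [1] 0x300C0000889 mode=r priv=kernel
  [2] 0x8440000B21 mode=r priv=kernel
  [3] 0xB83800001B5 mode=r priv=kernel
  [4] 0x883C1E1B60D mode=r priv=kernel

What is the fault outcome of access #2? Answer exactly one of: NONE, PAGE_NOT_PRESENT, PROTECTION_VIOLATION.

Per-access translation:
#0 VA=0x8440000B21 (r,kernel):
  [0] read 0x2B idx=1: raw=0x2F007 flags P=1 W=1 U=1 S=0
  [1] read 0x2F idx=17: raw=0x32007 flags P=1 W=1 U=1 S=0
  [2] read 0x32 idx=0: raw=0x36087 flags P=1 W=1 U=1 S=1
  → PA=0x36B21 (huge @L2)  (3 entries read)
#1 VA=0x300C0000889 (r,kernel):
  [0] read 0x2B idx=6: raw=0x39007 flags P=1 W=1 U=1 S=0
  [1] read 0x39 idx=3: raw=0x35006 flags P=0 W=1 U=1 S=0
  ⇒ fault: PAGE_NOT_PRESENT  — 2 lookups
#2 VA=0x8440000B21 (r,kernel):
  TLB hit vpn=0x8440000 → PA=0x36B21
#3 VA=0xB83800001B5 (r,kernel):
  [0] read 0x2B idx=23: raw=0x3A007 flags P=1 W=1 U=1 S=0
  [1] read 0x3A idx=14: raw=0x3B087 flags P=1 W=1 U=1 S=1
  → PA=0x3B1B5 (huge @L1)  (2 entries read)
#4 VA=0x883C1E1B60D (r,kernel):
  [0] read 0x2B idx=17: raw=0x3C007 flags P=1 W=1 U=1 S=0
  [1] read 0x3C idx=15: raw=0x3F007 flags P=1 W=1 U=1 S=0
  [2] read 0x3F idx=15: raw=0x40007 flags P=1 W=1 U=1 S=0
  [3] read 0x40 idx=27: raw=0x43007 flags P=1 W=1 U=1 S=0
  → PA=0x4360D  (4 entries read)

Access #2 fault: NONE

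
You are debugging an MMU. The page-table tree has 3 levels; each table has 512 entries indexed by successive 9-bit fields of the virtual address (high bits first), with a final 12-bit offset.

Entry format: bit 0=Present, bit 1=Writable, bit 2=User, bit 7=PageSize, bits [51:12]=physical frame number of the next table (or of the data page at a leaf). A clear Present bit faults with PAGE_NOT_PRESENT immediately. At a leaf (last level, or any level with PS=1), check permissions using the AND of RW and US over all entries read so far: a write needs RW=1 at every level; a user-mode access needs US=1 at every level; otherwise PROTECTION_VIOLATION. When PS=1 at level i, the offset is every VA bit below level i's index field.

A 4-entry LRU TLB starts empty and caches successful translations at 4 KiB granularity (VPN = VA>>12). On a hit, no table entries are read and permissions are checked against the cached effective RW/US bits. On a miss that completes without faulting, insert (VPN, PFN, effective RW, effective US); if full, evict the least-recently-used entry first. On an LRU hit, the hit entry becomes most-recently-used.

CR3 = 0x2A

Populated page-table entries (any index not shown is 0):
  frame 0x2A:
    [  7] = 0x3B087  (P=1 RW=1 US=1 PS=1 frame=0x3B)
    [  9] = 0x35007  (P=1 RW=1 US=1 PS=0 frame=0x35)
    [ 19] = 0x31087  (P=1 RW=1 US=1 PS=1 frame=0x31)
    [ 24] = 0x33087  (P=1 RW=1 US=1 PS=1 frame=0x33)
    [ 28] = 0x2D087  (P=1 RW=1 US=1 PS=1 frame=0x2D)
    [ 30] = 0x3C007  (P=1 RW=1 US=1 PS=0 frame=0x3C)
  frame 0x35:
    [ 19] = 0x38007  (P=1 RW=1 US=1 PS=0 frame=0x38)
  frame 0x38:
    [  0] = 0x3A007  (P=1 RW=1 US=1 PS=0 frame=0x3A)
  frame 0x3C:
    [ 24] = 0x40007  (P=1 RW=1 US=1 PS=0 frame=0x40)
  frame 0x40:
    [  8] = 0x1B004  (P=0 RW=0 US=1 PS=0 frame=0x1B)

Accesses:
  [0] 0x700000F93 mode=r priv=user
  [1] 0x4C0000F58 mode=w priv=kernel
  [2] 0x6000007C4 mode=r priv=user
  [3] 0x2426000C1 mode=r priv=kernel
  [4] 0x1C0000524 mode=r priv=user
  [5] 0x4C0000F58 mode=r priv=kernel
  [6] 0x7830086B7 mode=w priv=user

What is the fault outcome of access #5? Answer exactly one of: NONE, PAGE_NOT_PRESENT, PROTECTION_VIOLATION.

Trace:
#0 VA=0x700000F93 (r,user):
  lvl0: tbl 0x2A, slot 28 ⇒ 0x2D087 (P1/RW1/US1/PS1)
  ⇒ phys 0x2DF93 (huge @L0)  [1 reads]
#1 VA=0x4C0000F58 (w,kernel):
  lvl0: tbl 0x2A, slot 19 ⇒ 0x31087 (P1/RW1/US1/PS1)
  ⇒ phys 0x31F58 (huge @L0)  [1 reads]
#2 VA=0x6000007C4 (r,user):
  lvl0: tbl 0x2A, slot 24 ⇒ 0x33087 (P1/RW1/US1/PS1)
  ⇒ phys 0x337C4 (huge @L0)  [1 reads]
#3 VA=0x2426000C1 (r,kernel):
  lvl0: tbl 0x2A, slot 9 ⇒ 0x35007 (P1/RW1/US1/PS0)
  lvl1: tbl 0x35, slot 19 ⇒ 0x38007 (P1/RW1/US1/PS0)
  lvl2: tbl 0x38, slot 0 ⇒ 0x3A007 (P1/RW1/US1/PS0)
  ⇒ phys 0x3A0C1  [3 reads]
#4 VA=0x1C0000524 (r,user):
  lvl0: tbl 0x2A, slot 7 ⇒ 0x3B087 (P1/RW1/US1/PS1)
  ⇒ phys 0x3B524 (huge @L0)  [1 reads]
#5 VA=0x4C0000F58 (r,kernel):
  TLB hit vpn=0x4C0000 → PA=0x31F58
#6 VA=0x7830086B7 (w,user):
  lvl0: tbl 0x2A, slot 30 ⇒ 0x3C007 (P1/RW1/US1/PS0)
  lvl1: tbl 0x3C, slot 24 ⇒ 0x40007 (P1/RW1/US1/PS0)
  lvl2: tbl 0x40, slot 8 ⇒ 0x1B004 (P0/RW0/US1/PS0)
  → PAGE_NOT_PRESENT  (3 entries read)

Access #5 fault: NONE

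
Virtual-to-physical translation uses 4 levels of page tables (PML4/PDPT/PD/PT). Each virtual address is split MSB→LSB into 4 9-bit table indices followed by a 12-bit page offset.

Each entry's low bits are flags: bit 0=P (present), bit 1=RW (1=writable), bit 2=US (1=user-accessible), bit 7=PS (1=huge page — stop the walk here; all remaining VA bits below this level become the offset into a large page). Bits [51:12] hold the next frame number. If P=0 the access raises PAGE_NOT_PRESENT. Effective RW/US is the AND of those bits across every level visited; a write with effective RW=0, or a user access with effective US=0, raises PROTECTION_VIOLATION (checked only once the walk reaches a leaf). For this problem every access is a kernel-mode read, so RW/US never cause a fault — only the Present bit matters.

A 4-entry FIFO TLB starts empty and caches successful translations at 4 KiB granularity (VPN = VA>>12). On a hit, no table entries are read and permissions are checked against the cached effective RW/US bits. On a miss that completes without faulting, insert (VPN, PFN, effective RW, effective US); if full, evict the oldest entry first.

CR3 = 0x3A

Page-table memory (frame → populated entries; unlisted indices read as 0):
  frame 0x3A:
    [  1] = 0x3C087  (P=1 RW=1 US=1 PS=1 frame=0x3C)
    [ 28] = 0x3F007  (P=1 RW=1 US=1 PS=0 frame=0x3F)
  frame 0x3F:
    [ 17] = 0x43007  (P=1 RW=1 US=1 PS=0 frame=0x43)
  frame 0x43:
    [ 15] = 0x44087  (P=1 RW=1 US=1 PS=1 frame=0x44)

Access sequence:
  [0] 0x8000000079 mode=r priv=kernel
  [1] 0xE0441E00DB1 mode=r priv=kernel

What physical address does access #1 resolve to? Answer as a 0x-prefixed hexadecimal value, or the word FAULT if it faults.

Per-access translation:
#0 VA=0x8000000079 (r,kernel):
  L0: frame=0x3A idx=1 entry=0x3C087 [P=1 RW=1 US=1 PS=1]
  ✓ 0x3C079 (huge @L0)  — 1 lookups
#1 VA=0xE0441E00DB1 (r,kernel):
  L0: frame=0x3A idx=28 entry=0x3F007 [P=1 RW=1 US=1 PS=0]
  L1: frame=0x3F idx=17 entry=0x43007 [P=1 RW=1 US=1 PS=0]
  L2: frame=0x43 idx=15 entry=0x44087 [P=1 RW=1 US=1 PS=1]
  ✓ 0x44DB1 (huge @L2)  — 3 lookups

Access #1 PA: 0x44DB1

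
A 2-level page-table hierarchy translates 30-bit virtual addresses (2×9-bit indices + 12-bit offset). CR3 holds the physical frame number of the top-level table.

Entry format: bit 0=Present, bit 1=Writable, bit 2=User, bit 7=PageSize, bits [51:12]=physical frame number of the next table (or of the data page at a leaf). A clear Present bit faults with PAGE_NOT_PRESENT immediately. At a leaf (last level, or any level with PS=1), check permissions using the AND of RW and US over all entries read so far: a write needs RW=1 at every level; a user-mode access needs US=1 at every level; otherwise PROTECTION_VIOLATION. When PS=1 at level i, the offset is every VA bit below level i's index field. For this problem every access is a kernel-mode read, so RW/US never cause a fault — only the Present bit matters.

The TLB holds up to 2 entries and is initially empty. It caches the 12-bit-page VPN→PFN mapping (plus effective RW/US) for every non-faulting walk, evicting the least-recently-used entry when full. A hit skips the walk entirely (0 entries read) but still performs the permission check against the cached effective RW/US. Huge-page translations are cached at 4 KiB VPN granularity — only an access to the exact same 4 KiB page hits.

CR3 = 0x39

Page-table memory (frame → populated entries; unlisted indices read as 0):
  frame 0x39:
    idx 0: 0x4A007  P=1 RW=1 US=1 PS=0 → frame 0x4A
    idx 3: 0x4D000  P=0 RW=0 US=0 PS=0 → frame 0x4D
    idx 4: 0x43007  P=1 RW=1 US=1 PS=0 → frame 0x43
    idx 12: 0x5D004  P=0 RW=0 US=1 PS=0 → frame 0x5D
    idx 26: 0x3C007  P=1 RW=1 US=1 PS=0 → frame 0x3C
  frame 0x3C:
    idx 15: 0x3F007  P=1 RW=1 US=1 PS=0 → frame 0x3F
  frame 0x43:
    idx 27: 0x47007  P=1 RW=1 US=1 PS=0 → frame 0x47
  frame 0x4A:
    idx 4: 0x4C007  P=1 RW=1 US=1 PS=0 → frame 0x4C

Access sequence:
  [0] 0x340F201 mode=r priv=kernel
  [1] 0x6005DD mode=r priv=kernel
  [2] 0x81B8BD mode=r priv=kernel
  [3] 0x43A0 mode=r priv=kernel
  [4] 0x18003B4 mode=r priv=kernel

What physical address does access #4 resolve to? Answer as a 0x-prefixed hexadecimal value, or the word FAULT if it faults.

Walk each access:
#0 VA=0x340F201 (r,kernel):
  L0: frame=0x39 idx=26 entry=0x3C007 [P=1 RW=1 US=1 PS=0]
  L1: frame=0x3C idx=15 entry=0x3F007 [P=1 RW=1 US=1 PS=0]
  ✓ 0x3F201  — 2 lookups
#1 VA=0x6005DD (r,kernel):
  L0: frame=0x39 idx=3 entry=0x4D000 [P=0 RW=0 US=0 PS=0]
  ✗ PAGE_NOT_PRESENT  [1 reads]
#2 VA=0x81B8BD (r,kernel):
  L0: frame=0x39 idx=4 entry=0x43007 [P=1 RW=1 US=1 PS=0]
  L1: frame=0x43 idx=27 entry=0x47007 [P=1 RW=1 US=1 PS=0]
  ✓ 0x478BD  — 2 lookups
#3 VA=0x43A0 (r,kernel):
  L0: frame=0x39 idx=0 entry=0x4A007 [P=1 RW=1 US=1 PS=0]
  L1: frame=0x4A idx=4 entry=0x4C007 [P=1 RW=1 US=1 PS=0]
  ✓ 0x4C3A0  — 2 lookups
#4 VA=0x18003B4 (r,kernel):
  L0: frame=0x39 idx=12 entry=0x5D004 [P=0 RW=0 US=1 PS=0]
  ✗ PAGE_NOT_PRESENT  [1 reads]

Access #4 PA: FAULT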